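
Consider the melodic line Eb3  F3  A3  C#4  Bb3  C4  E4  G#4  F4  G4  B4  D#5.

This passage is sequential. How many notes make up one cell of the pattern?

4

Try groups of 4 (3 cells in 12 notes):
Eb3 F3 A3 C#4 | Bb3 C4 E4 G#4 | F4 G4 B4 D#5
Each cell is the previous one up a 5th — so the unit is 4 notes.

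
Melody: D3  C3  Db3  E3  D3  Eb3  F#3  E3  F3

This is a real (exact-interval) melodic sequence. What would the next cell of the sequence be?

G#3 F#3 G3

Taking 3-note groups, the heads are D3, E3, F#3: the pattern moves up a 2nd.
Statement 4 starts on G#3 and keeps the same exact contour: G#3 F#3 G3.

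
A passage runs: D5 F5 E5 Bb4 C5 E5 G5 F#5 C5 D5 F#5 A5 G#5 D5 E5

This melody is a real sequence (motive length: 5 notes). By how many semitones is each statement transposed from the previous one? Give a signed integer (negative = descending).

2

With a 5-note motive the entries are D5, E5, F#5, each up a 2nd from the previous.
Counting half-steps from D5 to E5: 2.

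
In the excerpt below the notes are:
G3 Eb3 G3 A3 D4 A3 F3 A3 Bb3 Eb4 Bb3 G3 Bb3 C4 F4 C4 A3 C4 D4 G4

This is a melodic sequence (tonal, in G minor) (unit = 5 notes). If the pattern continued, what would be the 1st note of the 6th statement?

Grouping in 5s, the 1st note of each cell is G3, A3, Bb3, C4.
Extending up a 2nd: D4 → Eb4.

Eb4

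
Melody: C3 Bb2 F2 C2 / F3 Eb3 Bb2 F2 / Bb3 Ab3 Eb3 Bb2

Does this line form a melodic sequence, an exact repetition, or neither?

sequence

Each 4-note cell is the previous one transposed up a 4th.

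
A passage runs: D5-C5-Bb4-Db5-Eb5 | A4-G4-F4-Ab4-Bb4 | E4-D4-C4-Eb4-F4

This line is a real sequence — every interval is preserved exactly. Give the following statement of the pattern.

Taking 5-note groups, the heads are D5, A4, E4: the pattern moves down a 4th.
Statement 4 starts on B3 and keeps the same exact contour: B3 A3 G3 Bb3 C4.

B3 A3 G3 Bb3 C4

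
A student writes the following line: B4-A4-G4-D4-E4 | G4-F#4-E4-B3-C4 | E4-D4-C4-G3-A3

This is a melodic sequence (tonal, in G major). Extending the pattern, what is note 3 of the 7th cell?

The unit is 5 notes. Position-3 pitches of the 3 shown cells: G4, E4, C4.
Carrying that down a 3rd forward: A3 → F#3 → D3 → B2.

B2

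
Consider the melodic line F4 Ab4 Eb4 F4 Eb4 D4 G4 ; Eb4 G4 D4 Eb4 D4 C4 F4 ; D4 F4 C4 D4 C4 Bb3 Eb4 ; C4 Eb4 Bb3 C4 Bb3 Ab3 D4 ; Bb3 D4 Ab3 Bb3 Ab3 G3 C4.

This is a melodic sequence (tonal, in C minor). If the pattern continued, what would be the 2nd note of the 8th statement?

With 7-note cells, note 2 of each statement runs Ab4, G4, F4, Eb4, D4.
Extending down a 2nd: C4 → Bb3 → Ab3.

Ab3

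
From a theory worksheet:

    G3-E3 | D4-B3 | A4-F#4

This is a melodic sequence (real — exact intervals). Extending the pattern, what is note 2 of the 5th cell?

G#5

With 2-note cells, note 2 of each statement runs E3, B3, F#4.
Carrying that up a 5th forward: C#5 → G#5.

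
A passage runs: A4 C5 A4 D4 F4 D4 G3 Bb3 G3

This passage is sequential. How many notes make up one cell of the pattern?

3

There are 9 notes; a 3-note unit gives 3 cells:
A4 C5 A4 | D4 F4 D4 | G3 Bb3 G3
Each cell is the previous one down a 5th — so the unit is 3 notes.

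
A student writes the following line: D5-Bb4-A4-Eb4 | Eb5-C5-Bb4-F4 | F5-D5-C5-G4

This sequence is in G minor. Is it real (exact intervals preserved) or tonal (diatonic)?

tonal

Every note is diatonic to G minor.
Cell 1 has -4 semitones from note 1 to 2, but cell 2 has -3 — the interval quality changes while the contour stays the same, which is the hallmark of a tonal sequence.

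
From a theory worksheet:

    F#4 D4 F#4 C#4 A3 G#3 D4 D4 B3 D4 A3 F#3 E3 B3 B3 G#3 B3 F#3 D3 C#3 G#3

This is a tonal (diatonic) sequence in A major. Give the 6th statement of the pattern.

C#3 A2 C#3 G#2 E2 D2 A2

Taking 7-note groups, the heads are F#4, D4, B3: the pattern moves down a 3rd.
Carrying on: G#3 → E3 → C#3.
Statement 6 starts on C#3 and keeps the same diatonic contour: C#3 A2 C#3 G#2 E2 D2 A2.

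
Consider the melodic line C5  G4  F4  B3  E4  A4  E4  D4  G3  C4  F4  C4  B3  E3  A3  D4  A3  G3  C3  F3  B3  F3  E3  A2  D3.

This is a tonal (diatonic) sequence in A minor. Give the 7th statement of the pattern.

With a 5-note motive the entries are C5, A4, F4, D4, B3, each down a 3rd from the previous.
Carrying on: G3 → E3.
Statement 7 starts on E3 and keeps the same diatonic contour: E3 B2 A2 D2 G2.

E3 B2 A2 D2 G2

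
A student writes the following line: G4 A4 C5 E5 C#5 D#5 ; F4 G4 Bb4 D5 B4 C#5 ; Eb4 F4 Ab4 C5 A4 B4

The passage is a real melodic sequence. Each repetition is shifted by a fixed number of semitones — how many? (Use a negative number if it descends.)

Taking 6-note groups, the heads are G4, F4, Eb4: the pattern moves down a 2nd.
G4→F4 is 65 − 67 = -2 semitones.

-2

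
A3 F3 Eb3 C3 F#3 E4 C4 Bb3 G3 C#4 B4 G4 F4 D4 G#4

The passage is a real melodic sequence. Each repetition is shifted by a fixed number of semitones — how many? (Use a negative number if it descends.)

The 5-note cells begin on A3, E4, B4 — each up a 5th from the last.
A3 to E4 spans +7 semitones.

7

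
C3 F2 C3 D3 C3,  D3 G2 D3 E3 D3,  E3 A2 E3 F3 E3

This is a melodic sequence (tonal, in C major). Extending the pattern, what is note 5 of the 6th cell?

A3

With 5-note cells, note 5 of each statement runs C3, D3, E3.
Each moves up a 2nd. Continuing: F3 → G3 → A3.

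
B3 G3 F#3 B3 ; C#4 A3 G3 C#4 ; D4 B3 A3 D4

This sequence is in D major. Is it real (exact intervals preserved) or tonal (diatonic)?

Every note is diatonic to D major.
Cell 1 has -1 semitones from note 2 to 3, but cell 2 has -2 — the interval quality changes while the contour stays the same, which is the hallmark of a tonal sequence.

tonal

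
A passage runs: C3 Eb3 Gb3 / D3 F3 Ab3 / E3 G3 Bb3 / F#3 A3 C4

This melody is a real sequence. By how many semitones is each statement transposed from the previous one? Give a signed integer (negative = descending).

Taking 3-note groups, the heads are C3, D3, E3, F#3: the pattern moves up a 2nd.
C3 to D3 spans +2 semitones.

2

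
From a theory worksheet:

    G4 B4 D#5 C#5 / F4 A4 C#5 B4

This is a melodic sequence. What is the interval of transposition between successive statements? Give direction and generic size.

down a 2nd

Taking 4-note groups, the heads are G4, F4: the pattern moves down a 2nd.
G4 to F4 is down a 2nd.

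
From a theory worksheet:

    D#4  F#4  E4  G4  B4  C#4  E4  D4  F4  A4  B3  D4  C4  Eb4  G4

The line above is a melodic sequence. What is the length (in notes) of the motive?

5

There are 15 notes; a 5-note unit gives 3 cells:
D#4 F#4 E4 G4 B4 | C#4 E4 D4 F4 A4 | B3 D4 C4 Eb4 G4
Every group is a transposition down a 2nd of the one before; no shorter unit works.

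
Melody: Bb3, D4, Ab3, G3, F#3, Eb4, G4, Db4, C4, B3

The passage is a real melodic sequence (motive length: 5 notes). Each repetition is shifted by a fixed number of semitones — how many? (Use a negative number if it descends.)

5

Unit = 5 notes; the statements start on Bb3, Eb4, moving up a 4th each time.
Bb3 to Eb4 spans +5 semitones.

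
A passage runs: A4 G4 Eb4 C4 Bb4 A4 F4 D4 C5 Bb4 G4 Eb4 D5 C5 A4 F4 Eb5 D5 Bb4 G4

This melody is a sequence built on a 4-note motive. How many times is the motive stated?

5

20 notes in groups of 4 gives 20/4 = 5 statements.
Starts: A4, Bb4, C5, D5, Eb5 — each up a 2nd.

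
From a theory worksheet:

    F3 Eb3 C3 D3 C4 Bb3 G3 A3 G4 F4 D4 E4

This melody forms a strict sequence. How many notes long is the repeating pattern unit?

There are 12 notes; a 4-note unit gives 3 cells:
F3 Eb3 C3 D3 | C4 Bb3 G3 A3 | G4 F4 D4 E4
Every group is a transposition up a 5th of the one before; no shorter unit works.

4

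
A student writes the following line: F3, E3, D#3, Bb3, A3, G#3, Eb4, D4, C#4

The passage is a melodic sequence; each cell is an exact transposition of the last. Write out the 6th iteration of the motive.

With a 3-note motive the entries are F3, Bb3, Eb4, each up a 4th from the previous.
Carrying on: Ab4 → Db5 → Gb5.
From Gb5 the exact shape gives Gb5 F5 E5.

Gb5 F5 E5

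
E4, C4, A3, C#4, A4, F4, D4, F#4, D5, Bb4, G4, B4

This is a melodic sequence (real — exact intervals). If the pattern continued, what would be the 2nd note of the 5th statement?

With 4-note cells, note 2 of each statement runs C4, F4, Bb4.
Each moves up a 4th. Continuing: Eb5 → Ab5.

Ab5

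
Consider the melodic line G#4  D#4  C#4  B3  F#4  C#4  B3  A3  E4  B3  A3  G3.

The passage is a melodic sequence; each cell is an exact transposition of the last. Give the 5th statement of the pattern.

C4 G3 F3 Eb3

The 4-note cells begin on G#4, F#4, E4 — each down a 2nd from the last.
Carrying on: D4 → C4.
Statement 5 starts on C4 and keeps the same exact contour: C4 G3 F3 Eb3.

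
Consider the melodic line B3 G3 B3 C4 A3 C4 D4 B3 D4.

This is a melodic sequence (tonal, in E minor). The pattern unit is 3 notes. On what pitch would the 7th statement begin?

A4

Taking 3-note groups, the heads are B3, C4, D4: the pattern moves up a 2nd.
Extending the heads up a 2nd: E4 → F#4 → G4 → A4.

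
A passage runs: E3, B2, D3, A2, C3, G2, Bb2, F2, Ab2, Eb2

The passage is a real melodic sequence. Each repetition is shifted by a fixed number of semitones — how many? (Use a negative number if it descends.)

The 2-note cells begin on E3, D3, C3, Bb2, Ab2 — each down a 2nd from the last.
Counting half-steps from E3 to D3: -2.

-2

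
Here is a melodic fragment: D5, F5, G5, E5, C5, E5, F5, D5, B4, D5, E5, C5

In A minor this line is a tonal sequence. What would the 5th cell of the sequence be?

The 4-note cells begin on D5, C5, B4 — each down a 2nd from the last.
Continuing the starts: A4 → G4.
So cell 5 is G4 B4 C5 A4.

G4 B4 C5 A4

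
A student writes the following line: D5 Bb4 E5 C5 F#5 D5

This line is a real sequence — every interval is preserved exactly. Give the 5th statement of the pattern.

The 2-note cells begin on D5, E5, F#5 — each up a 2nd from the last.
Continuing the starts: G#5 → A#5.
Statement 5 starts on A#5 and keeps the same exact contour: A#5 F#5.

A#5 F#5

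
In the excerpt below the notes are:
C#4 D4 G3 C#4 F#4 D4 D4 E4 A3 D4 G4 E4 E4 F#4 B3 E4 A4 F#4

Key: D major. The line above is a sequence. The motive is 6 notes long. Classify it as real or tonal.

tonal

Every note is diatonic to D major.
Cell 1 has +1 semitones from note 1 to 2, but cell 2 has +2 — the interval quality changes while the contour stays the same, which is the hallmark of a tonal sequence.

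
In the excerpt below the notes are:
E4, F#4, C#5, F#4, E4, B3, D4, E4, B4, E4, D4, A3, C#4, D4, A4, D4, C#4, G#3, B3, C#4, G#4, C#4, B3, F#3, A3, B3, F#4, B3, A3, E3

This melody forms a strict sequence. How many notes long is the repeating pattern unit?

6

Try groups of 6 (5 cells in 30 notes):
E4 F#4 C#5 F#4 E4 B3 | D4 E4 B4 E4 D4 A3 | C#4 D4 A4 D4 C#4 G#3 | B3 C#4 G#4 C#4 B3 F#3 | A3 B3 F#4 B3 A3 E3
That's a consistent down a 2nd shift per cell, and no other grouping gives one.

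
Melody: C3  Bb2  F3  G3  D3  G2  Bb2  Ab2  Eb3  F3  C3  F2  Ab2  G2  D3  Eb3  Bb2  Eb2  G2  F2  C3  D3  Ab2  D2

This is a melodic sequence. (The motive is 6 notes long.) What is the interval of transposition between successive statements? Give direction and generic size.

down a 2nd

Taking 6-note groups, the heads are C3, Bb2, Ab2, G2: the pattern moves down a 2nd.
C3 to Bb2 is down a 2nd.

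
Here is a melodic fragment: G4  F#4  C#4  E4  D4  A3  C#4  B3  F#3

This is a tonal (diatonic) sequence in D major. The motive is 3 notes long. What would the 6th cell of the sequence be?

D3 C#3 G2

With a 3-note motive the entries are G4, E4, C#4, each down a 3rd from the previous.
Carrying on: A3 → F#3 → D3.
From D3 the diatonic shape gives D3 C#3 G2.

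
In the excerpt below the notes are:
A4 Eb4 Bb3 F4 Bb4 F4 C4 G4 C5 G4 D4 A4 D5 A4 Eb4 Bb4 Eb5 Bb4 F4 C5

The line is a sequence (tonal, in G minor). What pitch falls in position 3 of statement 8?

Bb4

The unit is 4 notes. Position-3 pitches of the 5 shown cells: Bb3, C4, D4, Eb4, F4.
Extending up a 2nd: G4 → A4 → Bb4.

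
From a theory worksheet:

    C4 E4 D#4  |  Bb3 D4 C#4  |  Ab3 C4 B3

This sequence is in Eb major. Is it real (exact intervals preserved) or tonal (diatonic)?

Each cell has the same semitone pattern (4, -1) — intervals are preserved exactly.
And E4 lies outside Eb major, so the sequence is real rather than tonal.

real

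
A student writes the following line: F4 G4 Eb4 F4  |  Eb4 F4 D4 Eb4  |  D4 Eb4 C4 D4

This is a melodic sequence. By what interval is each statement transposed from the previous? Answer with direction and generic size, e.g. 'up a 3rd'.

With a 4-note motive the entries are F4, Eb4, D4, each down a 2nd from the previous.
F4 to Eb4 is down a 2nd.

down a 2nd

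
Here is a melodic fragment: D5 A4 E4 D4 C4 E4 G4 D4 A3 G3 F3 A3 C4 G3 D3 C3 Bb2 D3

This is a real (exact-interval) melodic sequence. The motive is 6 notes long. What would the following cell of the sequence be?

F3 C3 G2 F2 Eb2 G2

Unit = 6 notes; the statements start on D5, G4, C4, moving down a 5th each time.
Statement 4 starts on F3 and keeps the same exact contour: F3 C3 G2 F2 Eb2 G2.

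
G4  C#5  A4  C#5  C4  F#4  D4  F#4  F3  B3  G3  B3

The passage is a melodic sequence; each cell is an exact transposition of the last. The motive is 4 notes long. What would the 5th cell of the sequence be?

Eb2 A2 F2 A2

Unit = 4 notes; the statements start on G4, C4, F3, moving down a 5th each time.
Carrying on: Bb2 → Eb2.
Statement 5 starts on Eb2 and keeps the same exact contour: Eb2 A2 F2 A2.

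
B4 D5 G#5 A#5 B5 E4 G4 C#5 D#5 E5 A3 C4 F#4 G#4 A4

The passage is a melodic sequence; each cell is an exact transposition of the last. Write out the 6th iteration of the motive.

Taking 5-note groups, the heads are B4, E4, A3: the pattern moves down a 5th.
Carrying on: D3 → G2 → C2.
Statement 6 starts on C2 and keeps the same exact contour: C2 Eb2 A2 B2 C3.

C2 Eb2 A2 B2 C3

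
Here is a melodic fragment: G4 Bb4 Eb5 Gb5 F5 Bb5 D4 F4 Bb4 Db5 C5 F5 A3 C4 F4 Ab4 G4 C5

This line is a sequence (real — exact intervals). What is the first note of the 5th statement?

The 6-note cells begin on G4, D4, A3 — each down a 4th from the last.
Continuing: E3 → B2. Statement 5 starts on B2.

B2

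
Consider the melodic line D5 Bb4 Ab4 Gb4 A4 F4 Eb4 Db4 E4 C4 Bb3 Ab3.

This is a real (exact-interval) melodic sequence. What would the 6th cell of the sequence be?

Taking 4-note groups, the heads are D5, A4, E4: the pattern moves down a 4th.
Carrying on: B3 → F#3 → C#3.
Statement 6 starts on C#3 and keeps the same exact contour: C#3 A2 G2 F2.

C#3 A2 G2 F2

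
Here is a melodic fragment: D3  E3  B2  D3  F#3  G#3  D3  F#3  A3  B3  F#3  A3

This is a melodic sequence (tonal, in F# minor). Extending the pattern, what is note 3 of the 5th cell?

C#4

With 4-note cells, note 3 of each statement runs B2, D3, F#3.
Carrying that up a 3rd forward: A3 → C#4.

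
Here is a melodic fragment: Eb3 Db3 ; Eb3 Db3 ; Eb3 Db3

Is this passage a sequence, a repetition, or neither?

Each 2-note cell is identical (Eb3 Db3), restated at the same pitch.

repetition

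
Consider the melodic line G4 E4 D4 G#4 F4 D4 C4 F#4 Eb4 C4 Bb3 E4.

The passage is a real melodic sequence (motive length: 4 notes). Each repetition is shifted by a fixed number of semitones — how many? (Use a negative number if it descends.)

-2

Unit = 4 notes; the statements start on G4, F4, Eb4, moving down a 2nd each time.
G4→F4 is 65 − 67 = -2 semitones.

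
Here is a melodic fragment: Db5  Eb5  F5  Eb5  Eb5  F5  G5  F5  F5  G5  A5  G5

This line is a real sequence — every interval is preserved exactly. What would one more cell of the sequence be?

G5 A5 B5 A5

The 4-note cells begin on Db5, Eb5, F5 — each up a 2nd from the last.
From G5 the exact shape gives G5 A5 B5 A5.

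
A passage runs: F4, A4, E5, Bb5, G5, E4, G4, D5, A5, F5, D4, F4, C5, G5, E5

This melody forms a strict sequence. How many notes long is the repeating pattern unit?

5

There are 15 notes; a 5-note unit gives 3 cells:
F4 A4 E5 Bb5 G5 | E4 G4 D5 A5 F5 | D4 F4 C5 G5 E5
That's a consistent down a 2nd shift per cell, and no other grouping gives one.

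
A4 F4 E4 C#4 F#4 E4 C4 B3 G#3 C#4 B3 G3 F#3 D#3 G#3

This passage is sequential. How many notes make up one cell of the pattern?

5

There are 15 notes; a 5-note unit gives 3 cells:
A4 F4 E4 C#4 F#4 | E4 C4 B3 G#3 C#4 | B3 G3 F#3 D#3 G#3
That's a consistent down a 4th shift per cell, and no other grouping gives one.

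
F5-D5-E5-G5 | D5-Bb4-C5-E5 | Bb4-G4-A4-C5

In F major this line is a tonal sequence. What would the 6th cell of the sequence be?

Taking 4-note groups, the heads are F5, D5, Bb4: the pattern moves down a 3rd.
Continuing the starts: G4 → E4 → C4.
From C4 the diatonic shape gives C4 A3 Bb3 D4.

C4 A3 Bb3 D4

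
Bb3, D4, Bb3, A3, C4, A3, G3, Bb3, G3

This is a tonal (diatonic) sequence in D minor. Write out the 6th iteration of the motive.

D3 F3 D3

Unit = 3 notes; the statements start on Bb3, A3, G3, moving down a 2nd each time.
Extending down a 2nd: F3 → E3 → D3.
From D3 the diatonic shape gives D3 F3 D3.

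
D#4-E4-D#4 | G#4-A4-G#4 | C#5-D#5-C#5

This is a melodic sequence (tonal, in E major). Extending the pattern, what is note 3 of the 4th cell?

Grouping in 3s, the 3rd note of each cell is D#4, G#4, C#5.
From C#5, up a 4th gives F#5.

F#5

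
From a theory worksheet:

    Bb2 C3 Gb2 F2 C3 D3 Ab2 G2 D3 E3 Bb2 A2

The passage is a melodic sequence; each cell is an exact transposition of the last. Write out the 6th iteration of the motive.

Unit = 4 notes; the statements start on Bb2, C3, D3, moving up a 2nd each time.
Continuing the starts: E3 → F#3 → G#3.
Statement 6 starts on G#3 and keeps the same exact contour: G#3 A#3 E3 D#3.

G#3 A#3 E3 D#3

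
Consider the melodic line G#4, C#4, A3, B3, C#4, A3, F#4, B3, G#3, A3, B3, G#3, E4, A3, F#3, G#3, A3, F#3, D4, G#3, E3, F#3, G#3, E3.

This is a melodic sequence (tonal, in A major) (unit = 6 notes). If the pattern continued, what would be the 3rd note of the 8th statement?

A2

The unit is 6 notes. Position-3 pitches of the 4 shown cells: A3, G#3, F#3, E3.
Extending down a 2nd: D3 → C#3 → B2 → A2.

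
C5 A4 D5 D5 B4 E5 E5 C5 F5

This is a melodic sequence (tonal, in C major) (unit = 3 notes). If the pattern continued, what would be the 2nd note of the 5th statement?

E5

The unit is 3 notes. Position-2 pitches of the 3 shown cells: A4, B4, C5.
Extending up a 2nd: D5 → E5.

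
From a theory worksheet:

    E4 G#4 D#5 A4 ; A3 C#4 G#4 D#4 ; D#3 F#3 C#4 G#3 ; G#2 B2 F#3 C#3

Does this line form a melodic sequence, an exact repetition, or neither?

sequence

Each 4-note cell is the previous one transposed down a 5th.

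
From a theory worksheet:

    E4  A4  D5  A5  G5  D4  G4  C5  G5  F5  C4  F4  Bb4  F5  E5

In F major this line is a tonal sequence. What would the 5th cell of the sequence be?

A3 D4 G4 D5 C5

Taking 5-note groups, the heads are E4, D4, C4: the pattern moves down a 2nd.
Continuing the starts: Bb3 → A3.
From A3 the diatonic shape gives A3 D4 G4 D5 C5.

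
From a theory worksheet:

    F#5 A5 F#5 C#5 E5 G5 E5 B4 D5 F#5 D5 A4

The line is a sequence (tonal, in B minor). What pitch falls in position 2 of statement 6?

C#5

The unit is 4 notes. Position-2 pitches of the 3 shown cells: A5, G5, F#5.
Extending down a 2nd: E5 → D5 → C#5.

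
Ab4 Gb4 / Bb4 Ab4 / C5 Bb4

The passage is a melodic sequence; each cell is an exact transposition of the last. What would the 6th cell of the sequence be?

F#5 E5

With a 2-note motive the entries are Ab4, Bb4, C5, each up a 2nd from the previous.
Carrying on: D5 → E5 → F#5.
Statement 6 starts on F#5 and keeps the same exact contour: F#5 E5.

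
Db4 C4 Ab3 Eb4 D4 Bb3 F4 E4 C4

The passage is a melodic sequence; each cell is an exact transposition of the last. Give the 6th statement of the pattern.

B4 A#4 F#4

With a 3-note motive the entries are Db4, Eb4, F4, each up a 2nd from the previous.
Extending up a 2nd: G4 → A4 → B4.
So cell 6 is B4 A#4 F#4.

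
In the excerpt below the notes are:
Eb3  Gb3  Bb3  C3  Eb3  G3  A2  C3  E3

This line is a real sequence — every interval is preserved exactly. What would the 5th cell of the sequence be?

D#2 F#2 A#2

Unit = 3 notes; the statements start on Eb3, C3, A2, moving down a 3rd each time.
Extending down a 3rd: F#2 → D#2.
So cell 5 is D#2 F#2 A#2.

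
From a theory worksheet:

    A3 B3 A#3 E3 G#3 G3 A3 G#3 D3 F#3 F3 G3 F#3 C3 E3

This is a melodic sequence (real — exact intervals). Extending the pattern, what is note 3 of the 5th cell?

D3

Grouping in 5s, the 3rd note of each cell is A#3, G#3, F#3.
Extending down a 2nd: E3 → D3.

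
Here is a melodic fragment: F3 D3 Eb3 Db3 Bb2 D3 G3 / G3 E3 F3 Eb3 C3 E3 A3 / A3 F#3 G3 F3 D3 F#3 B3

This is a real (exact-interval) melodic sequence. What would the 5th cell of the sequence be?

Taking 7-note groups, the heads are F3, G3, A3: the pattern moves up a 2nd.
Carrying on: B3 → C#4.
Statement 5 starts on C#4 and keeps the same exact contour: C#4 A#3 B3 A3 F#3 A#3 D#4.

C#4 A#3 B3 A3 F#3 A#3 D#4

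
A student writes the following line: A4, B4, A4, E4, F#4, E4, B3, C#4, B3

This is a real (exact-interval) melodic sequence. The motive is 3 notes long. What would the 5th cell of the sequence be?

C#3 D#3 C#3

With a 3-note motive the entries are A4, E4, B3, each down a 4th from the previous.
Continuing the starts: F#3 → C#3.
So cell 5 is C#3 D#3 C#3.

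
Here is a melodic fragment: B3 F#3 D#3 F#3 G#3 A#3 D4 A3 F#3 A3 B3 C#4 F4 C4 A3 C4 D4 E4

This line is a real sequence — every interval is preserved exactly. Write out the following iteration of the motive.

Ab4 Eb4 C4 Eb4 F4 G4

The 6-note cells begin on B3, D4, F4 — each up a 3rd from the last.
So cell 4 is Ab4 Eb4 C4 Eb4 F4 G4.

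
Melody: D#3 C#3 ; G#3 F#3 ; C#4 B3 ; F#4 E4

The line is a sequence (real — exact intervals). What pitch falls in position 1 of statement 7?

A5

Grouping in 2s, the 1st note of each cell is D#3, G#3, C#4, F#4.
Extending up a 4th: B4 → E5 → A5.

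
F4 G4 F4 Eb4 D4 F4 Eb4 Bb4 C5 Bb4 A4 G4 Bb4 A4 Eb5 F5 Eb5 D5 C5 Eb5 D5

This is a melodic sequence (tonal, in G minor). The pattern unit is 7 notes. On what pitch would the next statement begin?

Taking 7-note groups, the heads are F4, Bb4, Eb5: the pattern moves up a 4th.
One more step up a 4th gives A5.

A5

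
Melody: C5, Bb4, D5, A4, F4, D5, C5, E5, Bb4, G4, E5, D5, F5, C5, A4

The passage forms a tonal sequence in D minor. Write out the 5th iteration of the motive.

The 5-note cells begin on C5, D5, E5 — each up a 2nd from the last.
Continuing the starts: F5 → G5.
So cell 5 is G5 F5 A5 E5 C5.

G5 F5 A5 E5 C5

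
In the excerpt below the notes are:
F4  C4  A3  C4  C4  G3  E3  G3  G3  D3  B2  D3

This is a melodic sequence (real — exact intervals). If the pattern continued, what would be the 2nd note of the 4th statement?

Grouping in 4s, the 2nd note of each cell is C4, G3, D3.
Each moves down a 4th; the next is A2.

A2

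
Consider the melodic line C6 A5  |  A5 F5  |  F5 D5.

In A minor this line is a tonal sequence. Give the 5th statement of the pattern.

Taking 2-note groups, the heads are C6, A5, F5: the pattern moves down a 3rd.
Extending down a 3rd: D5 → B4.
Statement 5 starts on B4 and keeps the same diatonic contour: B4 G4.

B4 G4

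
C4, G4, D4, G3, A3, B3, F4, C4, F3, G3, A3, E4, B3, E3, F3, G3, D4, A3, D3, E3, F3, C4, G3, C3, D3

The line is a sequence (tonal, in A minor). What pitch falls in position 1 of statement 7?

D3

With 5-note cells, note 1 of each statement runs C4, B3, A3, G3, F3.
Extending down a 2nd: E3 → D3.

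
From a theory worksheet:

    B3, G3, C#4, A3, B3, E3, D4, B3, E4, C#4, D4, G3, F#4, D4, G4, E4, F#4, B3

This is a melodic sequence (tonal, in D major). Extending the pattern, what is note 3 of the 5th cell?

With 6-note cells, note 3 of each statement runs C#4, E4, G4.
Each moves up a 3rd. Continuing: B4 → D5.

D5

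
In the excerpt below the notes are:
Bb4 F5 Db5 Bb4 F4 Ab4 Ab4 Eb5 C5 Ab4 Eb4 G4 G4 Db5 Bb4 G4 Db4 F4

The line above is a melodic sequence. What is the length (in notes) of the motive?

There are 18 notes; a 6-note unit gives 3 cells:
Bb4 F5 Db5 Bb4 F4 Ab4 | Ab4 Eb5 C5 Ab4 Eb4 G4 | G4 Db5 Bb4 G4 Db4 F4
That's a consistent down a 2nd shift per cell, and no other grouping gives one.

6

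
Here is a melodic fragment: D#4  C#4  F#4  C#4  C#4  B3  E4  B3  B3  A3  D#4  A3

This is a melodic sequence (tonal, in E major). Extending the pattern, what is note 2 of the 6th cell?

E3

Grouping in 4s, the 2nd note of each cell is C#4, B3, A3.
Each moves down a 2nd. Continuing: G#3 → F#3 → E3.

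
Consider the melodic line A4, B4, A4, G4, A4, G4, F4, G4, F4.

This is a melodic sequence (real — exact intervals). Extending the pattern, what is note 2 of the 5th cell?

Eb4

Grouping in 3s, the 2nd note of each cell is B4, A4, G4.
Carrying that down a 2nd forward: F4 → Eb4.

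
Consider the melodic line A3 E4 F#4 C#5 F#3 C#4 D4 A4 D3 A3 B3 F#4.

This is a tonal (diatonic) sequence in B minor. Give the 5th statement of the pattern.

G2 D3 E3 B3

With a 4-note motive the entries are A3, F#3, D3, each down a 3rd from the previous.
Carrying on: B2 → G2.
From G2 the diatonic shape gives G2 D3 E3 B3.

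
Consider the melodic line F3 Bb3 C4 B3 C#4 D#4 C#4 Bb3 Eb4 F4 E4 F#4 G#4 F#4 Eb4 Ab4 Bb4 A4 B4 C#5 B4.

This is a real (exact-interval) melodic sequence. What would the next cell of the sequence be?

The 7-note cells begin on F3, Bb3, Eb4 — each up a 4th from the last.
So cell 4 is Ab4 Db5 Eb5 D5 E5 F#5 E5.

Ab4 Db5 Eb5 D5 E5 F#5 E5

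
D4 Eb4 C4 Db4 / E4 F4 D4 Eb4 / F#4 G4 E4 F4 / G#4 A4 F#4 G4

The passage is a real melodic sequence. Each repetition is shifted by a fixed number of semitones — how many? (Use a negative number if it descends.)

Taking 4-note groups, the heads are D4, E4, F#4, G#4: the pattern moves up a 2nd.
Counting half-steps from D4 to E4: 2.

2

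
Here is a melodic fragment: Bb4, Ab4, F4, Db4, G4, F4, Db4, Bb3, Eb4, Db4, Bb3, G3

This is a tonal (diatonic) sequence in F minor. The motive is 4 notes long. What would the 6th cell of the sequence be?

The 4-note cells begin on Bb4, G4, Eb4 — each down a 3rd from the last.
Extending down a 3rd: C4 → Ab3 → F3.
From F3 the diatonic shape gives F3 Eb3 C3 Ab2.

F3 Eb3 C3 Ab2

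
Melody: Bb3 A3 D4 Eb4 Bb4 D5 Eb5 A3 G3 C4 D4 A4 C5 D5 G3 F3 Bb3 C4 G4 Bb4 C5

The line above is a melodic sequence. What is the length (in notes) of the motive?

21 notes total. Splitting into 3 groups of 7:
Bb3 A3 D4 Eb4 Bb4 D5 Eb5 | A3 G3 C4 D4 A4 C5 D5 | G3 F3 Bb3 C4 G4 Bb4 C5
Every group is a transposition down a 2nd of the one before; no shorter unit works.

7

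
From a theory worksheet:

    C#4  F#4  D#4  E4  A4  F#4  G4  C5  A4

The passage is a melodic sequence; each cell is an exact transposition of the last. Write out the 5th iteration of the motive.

Unit = 3 notes; the statements start on C#4, E4, G4, moving up a 3rd each time.
Continuing the starts: Bb4 → Db5.
So cell 5 is Db5 Gb5 Eb5.

Db5 Gb5 Eb5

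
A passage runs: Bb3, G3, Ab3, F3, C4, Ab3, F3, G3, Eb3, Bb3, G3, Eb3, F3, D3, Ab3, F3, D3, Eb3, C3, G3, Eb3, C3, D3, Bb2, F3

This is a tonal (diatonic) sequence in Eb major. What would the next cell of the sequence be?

Taking 5-note groups, the heads are Bb3, Ab3, G3, F3, Eb3: the pattern moves down a 2nd.
Statement 6 starts on D3 and keeps the same diatonic contour: D3 Bb2 C3 Ab2 Eb3.

D3 Bb2 C3 Ab2 Eb3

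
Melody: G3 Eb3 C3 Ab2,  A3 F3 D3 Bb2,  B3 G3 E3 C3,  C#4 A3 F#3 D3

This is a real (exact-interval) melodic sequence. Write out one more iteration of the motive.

D#4 B3 G#3 E3

With a 4-note motive the entries are G3, A3, B3, C#4, each up a 2nd from the previous.
From D#4 the exact shape gives D#4 B3 G#3 E3.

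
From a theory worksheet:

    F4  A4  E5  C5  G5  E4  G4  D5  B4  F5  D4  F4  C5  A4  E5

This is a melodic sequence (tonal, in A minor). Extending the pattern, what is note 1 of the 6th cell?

A3

The unit is 5 notes. Position-1 pitches of the 3 shown cells: F4, E4, D4.
Each moves down a 2nd. Continuing: C4 → B3 → A3.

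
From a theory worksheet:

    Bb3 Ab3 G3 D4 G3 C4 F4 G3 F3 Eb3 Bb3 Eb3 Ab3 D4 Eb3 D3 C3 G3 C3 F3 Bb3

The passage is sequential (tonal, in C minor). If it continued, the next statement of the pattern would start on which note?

Taking 7-note groups, the heads are Bb3, G3, Eb3: the pattern moves down a 3rd.
The next head, down a 3rd from Eb3, is C3.

C3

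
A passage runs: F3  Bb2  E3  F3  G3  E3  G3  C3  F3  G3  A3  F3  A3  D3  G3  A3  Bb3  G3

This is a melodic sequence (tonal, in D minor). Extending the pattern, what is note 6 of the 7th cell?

The unit is 6 notes. Position-6 pitches of the 3 shown cells: E3, F3, G3.
Each moves up a 2nd. Continuing: A3 → Bb3 → C4 → D4.

D4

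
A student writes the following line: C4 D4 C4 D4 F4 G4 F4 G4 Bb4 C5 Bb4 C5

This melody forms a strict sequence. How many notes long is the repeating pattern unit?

4

12 notes total. Splitting into 3 groups of 4:
C4 D4 C4 D4 | F4 G4 F4 G4 | Bb4 C5 Bb4 C5
That's a consistent up a 4th shift per cell, and no other grouping gives one.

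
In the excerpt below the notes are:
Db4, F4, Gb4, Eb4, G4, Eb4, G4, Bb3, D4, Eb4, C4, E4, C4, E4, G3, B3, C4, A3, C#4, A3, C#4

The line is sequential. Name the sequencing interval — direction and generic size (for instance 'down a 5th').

down a 3rd

The 7-note cells begin on Db4, Bb3, G3 — each down a 3rd from the last.
Db4 to Bb3 is down a 3rd.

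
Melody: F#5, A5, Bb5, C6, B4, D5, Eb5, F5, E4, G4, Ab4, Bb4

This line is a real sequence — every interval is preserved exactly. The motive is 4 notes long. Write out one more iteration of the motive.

Unit = 4 notes; the statements start on F#5, B4, E4, moving down a 5th each time.
Statement 4 starts on A3 and keeps the same exact contour: A3 C4 Db4 Eb4.

A3 C4 Db4 Eb4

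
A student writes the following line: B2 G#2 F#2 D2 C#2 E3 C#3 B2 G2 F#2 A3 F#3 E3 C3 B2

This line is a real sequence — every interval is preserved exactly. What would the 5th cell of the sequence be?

G4 E4 D4 Bb3 A3

Taking 5-note groups, the heads are B2, E3, A3: the pattern moves up a 4th.
Carrying on: D4 → G4.
From G4 the exact shape gives G4 E4 D4 Bb3 A3.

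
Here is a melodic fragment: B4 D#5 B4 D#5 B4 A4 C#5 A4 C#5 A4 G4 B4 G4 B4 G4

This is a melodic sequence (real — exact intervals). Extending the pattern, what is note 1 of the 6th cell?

Db4

The unit is 5 notes. Position-1 pitches of the 3 shown cells: B4, A4, G4.
Carrying that down a 2nd forward: F4 → Eb4 → Db4.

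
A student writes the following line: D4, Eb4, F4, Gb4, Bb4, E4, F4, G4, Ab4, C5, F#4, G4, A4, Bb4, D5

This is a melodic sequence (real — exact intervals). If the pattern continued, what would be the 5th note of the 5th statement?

Grouping in 5s, the 5th note of each cell is Bb4, C5, D5.
Extending up a 2nd: E5 → F#5.

F#5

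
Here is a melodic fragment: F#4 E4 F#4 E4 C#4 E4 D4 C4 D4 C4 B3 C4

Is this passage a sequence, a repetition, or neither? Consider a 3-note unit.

Note 2 of cell 2 is C#4; if this were a sequence it would be D4. No unit length gives a consistent transposition pattern.

neither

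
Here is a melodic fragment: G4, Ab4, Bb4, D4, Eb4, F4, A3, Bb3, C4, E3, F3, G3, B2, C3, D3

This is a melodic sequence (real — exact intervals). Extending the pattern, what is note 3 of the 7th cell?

E2

With 3-note cells, note 3 of each statement runs Bb4, F4, C4, G3, D3.
Extending down a 4th: A2 → E2.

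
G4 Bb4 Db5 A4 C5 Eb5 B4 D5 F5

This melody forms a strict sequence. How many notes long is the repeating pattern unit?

3

Try groups of 3 (3 cells in 9 notes):
G4 Bb4 Db5 | A4 C5 Eb5 | B4 D5 F5
Every group is a transposition up a 2nd of the one before; no shorter unit works.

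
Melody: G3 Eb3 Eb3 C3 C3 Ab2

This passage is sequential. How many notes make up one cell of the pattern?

2

6 notes total. Splitting into 3 groups of 2:
G3 Eb3 | Eb3 C3 | C3 Ab2
Every group is a transposition down a 3rd of the one before; no shorter unit works.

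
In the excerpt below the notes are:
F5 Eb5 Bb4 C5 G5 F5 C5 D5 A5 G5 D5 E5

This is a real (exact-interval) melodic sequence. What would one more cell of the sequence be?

Unit = 4 notes; the statements start on F5, G5, A5, moving up a 2nd each time.
From B5 the exact shape gives B5 A5 E5 F#5.

B5 A5 E5 F#5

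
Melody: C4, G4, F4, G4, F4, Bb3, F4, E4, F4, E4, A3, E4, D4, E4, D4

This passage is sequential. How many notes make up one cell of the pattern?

There are 15 notes; a 5-note unit gives 3 cells:
C4 G4 F4 G4 F4 | Bb3 F4 E4 F4 E4 | A3 E4 D4 E4 D4
Each cell is the previous one down a 2nd — so the unit is 5 notes.

5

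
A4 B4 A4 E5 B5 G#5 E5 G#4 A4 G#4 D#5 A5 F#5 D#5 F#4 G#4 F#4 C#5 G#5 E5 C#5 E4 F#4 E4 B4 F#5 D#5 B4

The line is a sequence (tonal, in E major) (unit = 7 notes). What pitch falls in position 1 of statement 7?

B3

The unit is 7 notes. Position-1 pitches of the 4 shown cells: A4, G#4, F#4, E4.
Each moves down a 2nd. Continuing: D#4 → C#4 → B3.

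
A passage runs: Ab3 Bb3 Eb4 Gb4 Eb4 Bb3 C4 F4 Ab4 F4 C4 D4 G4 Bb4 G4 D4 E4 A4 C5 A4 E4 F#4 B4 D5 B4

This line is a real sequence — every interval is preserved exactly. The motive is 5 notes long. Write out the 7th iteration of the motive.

Unit = 5 notes; the statements start on Ab3, Bb3, C4, D4, E4, moving up a 2nd each time.
Carrying on: F#4 → G#4.
So cell 7 is G#4 A#4 D#5 F#5 D#5.

G#4 A#4 D#5 F#5 D#5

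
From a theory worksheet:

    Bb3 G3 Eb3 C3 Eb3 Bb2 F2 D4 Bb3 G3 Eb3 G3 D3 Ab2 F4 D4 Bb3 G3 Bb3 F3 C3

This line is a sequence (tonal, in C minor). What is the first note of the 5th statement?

Unit = 7 notes; the statements start on Bb3, D4, F4, moving up a 3rd each time.
Extending the heads up a 3rd: Ab4 → C5.

C5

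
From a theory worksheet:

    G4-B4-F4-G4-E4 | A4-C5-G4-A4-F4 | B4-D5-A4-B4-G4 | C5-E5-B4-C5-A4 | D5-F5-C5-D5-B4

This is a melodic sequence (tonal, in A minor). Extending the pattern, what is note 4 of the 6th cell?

E5

With 5-note cells, note 4 of each statement runs G4, A4, B4, C5, D5.
Each moves up a 2nd; the next is E5.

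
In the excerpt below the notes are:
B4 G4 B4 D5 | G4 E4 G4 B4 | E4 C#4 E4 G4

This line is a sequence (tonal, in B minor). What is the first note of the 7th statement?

Taking 4-note groups, the heads are B4, G4, E4: the pattern moves down a 3rd.
Extending the heads down a 3rd: C#4 → A3 → F#3 → D3.

D3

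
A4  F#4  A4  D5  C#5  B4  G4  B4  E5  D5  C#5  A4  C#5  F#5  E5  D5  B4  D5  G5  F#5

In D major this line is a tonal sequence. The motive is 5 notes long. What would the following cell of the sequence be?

E5 C#5 E5 A5 G5

Taking 5-note groups, the heads are A4, B4, C#5, D5: the pattern moves up a 2nd.
Statement 5 starts on E5 and keeps the same diatonic contour: E5 C#5 E5 A5 G5.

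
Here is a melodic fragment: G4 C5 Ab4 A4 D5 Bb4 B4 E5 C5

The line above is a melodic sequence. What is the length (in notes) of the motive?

3

Try groups of 3 (3 cells in 9 notes):
G4 C5 Ab4 | A4 D5 Bb4 | B4 E5 C5
That's a consistent up a 2nd shift per cell, and no other grouping gives one.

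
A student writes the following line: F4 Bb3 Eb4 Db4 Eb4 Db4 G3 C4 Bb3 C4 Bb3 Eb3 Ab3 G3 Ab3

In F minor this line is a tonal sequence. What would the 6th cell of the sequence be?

The 5-note cells begin on F4, Db4, Bb3 — each down a 3rd from the last.
Carrying on: G3 → Eb3 → C3.
So cell 6 is C3 F2 Bb2 Ab2 Bb2.

C3 F2 Bb2 Ab2 Bb2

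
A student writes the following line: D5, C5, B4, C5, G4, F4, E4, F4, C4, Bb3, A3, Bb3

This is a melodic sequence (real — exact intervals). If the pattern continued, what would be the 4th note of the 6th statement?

Db2

Grouping in 4s, the 4th note of each cell is C5, F4, Bb3.
Extending down a 5th: Eb3 → Ab2 → Db2.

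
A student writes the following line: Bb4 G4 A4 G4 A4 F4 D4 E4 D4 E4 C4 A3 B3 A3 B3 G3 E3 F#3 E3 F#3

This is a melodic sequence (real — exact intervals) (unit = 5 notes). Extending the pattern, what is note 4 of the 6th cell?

F#2

With 5-note cells, note 4 of each statement runs G4, D4, A3, E3.
Extending down a 4th: B2 → F#2.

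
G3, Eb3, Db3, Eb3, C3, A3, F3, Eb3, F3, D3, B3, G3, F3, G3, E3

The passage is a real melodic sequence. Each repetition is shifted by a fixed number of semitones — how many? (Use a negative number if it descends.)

2

Taking 5-note groups, the heads are G3, A3, B3: the pattern moves up a 2nd.
G3→A3 is 57 − 55 = 2 semitones.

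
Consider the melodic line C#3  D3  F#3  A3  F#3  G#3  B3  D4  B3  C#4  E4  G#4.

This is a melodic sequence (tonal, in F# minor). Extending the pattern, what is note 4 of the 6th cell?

Grouping in 4s, the 4th note of each cell is A3, D4, G#4.
Carrying that up a 4th forward: C#5 → F#5 → B5.

B5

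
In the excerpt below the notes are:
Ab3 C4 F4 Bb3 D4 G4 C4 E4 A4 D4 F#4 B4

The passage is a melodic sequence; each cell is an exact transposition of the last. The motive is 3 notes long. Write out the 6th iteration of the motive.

Unit = 3 notes; the statements start on Ab3, Bb3, C4, D4, moving up a 2nd each time.
Continuing the starts: E4 → F#4.
Statement 6 starts on F#4 and keeps the same exact contour: F#4 A#4 D#5.

F#4 A#4 D#5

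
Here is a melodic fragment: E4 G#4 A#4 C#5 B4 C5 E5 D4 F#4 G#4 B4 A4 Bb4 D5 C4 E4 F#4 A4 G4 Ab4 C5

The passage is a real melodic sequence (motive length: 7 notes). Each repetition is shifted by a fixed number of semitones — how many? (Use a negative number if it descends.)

-2

The 7-note cells begin on E4, D4, C4 — each down a 2nd from the last.
E4→D4 is 62 − 64 = -2 semitones.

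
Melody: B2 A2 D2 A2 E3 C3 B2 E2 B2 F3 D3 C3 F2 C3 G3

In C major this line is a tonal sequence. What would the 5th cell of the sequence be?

F3 E3 A2 E3 B3

Taking 5-note groups, the heads are B2, C3, D3: the pattern moves up a 2nd.
Extending up a 2nd: E3 → F3.
So cell 5 is F3 E3 A2 E3 B3.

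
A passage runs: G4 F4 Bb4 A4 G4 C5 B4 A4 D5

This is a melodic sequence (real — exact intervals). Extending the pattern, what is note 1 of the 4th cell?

With 3-note cells, note 1 of each statement runs G4, A4, B4.
From B4, up a 2nd gives C#5.

C#5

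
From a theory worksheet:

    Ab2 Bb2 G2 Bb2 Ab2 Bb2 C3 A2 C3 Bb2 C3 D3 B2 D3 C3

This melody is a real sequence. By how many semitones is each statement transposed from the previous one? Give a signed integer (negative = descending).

2

The 5-note cells begin on Ab2, Bb2, C3 — each up a 2nd from the last.
Counting half-steps from Ab2 to Bb2: 2.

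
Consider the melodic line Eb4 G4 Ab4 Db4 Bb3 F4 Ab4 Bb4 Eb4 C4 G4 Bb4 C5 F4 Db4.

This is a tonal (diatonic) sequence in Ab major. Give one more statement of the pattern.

Taking 5-note groups, the heads are Eb4, F4, G4: the pattern moves up a 2nd.
Statement 4 starts on Ab4 and keeps the same diatonic contour: Ab4 C5 Db5 G4 Eb4.

Ab4 C5 Db5 G4 Eb4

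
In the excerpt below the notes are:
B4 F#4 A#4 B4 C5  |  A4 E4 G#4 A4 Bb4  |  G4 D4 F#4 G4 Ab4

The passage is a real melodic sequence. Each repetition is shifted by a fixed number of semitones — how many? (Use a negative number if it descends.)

Taking 5-note groups, the heads are B4, A4, G4: the pattern moves down a 2nd.
B4→A4 is 69 − 71 = -2 semitones.

-2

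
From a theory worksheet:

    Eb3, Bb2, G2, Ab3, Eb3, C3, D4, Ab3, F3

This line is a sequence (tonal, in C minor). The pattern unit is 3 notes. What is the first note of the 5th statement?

The 3-note cells begin on Eb3, Ab3, D4 — each up a 4th from the last.
Continuing: G4 → C5. Statement 5 starts on C5.

C5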